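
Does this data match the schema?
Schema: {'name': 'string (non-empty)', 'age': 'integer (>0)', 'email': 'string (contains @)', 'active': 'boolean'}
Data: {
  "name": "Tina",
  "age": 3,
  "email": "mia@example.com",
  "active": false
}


Validating each field against schema:
  name: OK (non-empty string)
  age: OK (positive integer)
  email: OK (string with @)
  active: OK (boolean)

Result: VALID

VALID


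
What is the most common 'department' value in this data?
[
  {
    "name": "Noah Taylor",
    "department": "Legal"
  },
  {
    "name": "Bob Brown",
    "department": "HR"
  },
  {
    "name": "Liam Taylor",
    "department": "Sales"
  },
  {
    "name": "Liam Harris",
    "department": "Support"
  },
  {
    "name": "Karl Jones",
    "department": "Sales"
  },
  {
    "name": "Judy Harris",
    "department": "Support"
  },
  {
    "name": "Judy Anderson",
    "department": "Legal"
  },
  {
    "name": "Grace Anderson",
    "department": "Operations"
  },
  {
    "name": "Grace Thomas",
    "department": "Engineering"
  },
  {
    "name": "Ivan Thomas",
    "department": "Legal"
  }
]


Counting 'department' values across 10 records:

  Legal: 3 ###
  Sales: 2 ##
  Support: 2 ##
  HR: 1 #
  Operations: 1 #
  Engineering: 1 #

Most common: Legal (3 times)

Legal (3 times)


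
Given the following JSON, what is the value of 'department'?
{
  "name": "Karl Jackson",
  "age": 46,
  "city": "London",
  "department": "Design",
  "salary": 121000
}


Looking up field 'department'
Value: Design

Design


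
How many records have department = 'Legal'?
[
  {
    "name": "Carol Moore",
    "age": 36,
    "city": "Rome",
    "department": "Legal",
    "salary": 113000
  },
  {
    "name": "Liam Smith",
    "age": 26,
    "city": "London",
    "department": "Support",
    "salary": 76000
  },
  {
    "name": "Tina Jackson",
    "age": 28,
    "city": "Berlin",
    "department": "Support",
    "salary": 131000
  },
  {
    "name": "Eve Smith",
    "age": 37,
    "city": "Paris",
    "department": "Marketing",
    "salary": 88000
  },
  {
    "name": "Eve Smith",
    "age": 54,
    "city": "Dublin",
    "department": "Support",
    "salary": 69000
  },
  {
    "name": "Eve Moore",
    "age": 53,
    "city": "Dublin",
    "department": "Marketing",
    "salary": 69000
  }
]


Data: 6 records
Condition: department = 'Legal'

Checking each record:
  Carol Moore: Legal MATCH
  Liam Smith: Support
  Tina Jackson: Support
  Eve Smith: Marketing
  Eve Smith: Support
  Eve Moore: Marketing

Count: 1

1


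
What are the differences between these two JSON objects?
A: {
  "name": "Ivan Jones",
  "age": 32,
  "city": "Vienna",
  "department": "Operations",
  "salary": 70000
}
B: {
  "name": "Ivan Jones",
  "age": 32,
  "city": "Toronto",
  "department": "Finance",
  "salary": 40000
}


Comparing each field (in key order):
  name: same
  age: same
  city: DIFFERENT
  department: DIFFERENT
  salary: DIFFERENT
Differences:
  city: Vienna -> Toronto
  department: Operations -> Finance
  salary: 70000 -> 40000

3 field(s) changed

3 changes: city, department, salary


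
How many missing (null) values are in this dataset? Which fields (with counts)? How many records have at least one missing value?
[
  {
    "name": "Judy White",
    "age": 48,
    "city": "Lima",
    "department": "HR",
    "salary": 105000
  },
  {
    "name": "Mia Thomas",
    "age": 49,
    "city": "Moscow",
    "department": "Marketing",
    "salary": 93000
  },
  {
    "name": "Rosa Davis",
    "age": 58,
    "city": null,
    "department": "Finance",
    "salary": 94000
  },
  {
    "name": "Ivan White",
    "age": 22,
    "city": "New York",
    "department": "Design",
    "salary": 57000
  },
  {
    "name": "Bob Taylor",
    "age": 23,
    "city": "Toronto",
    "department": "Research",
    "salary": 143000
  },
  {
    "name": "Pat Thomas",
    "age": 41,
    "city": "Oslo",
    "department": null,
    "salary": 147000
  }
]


Checking for missing (null) values in 6 records:

  Judy White: complete
  Mia Thomas: complete
  Rosa Davis: city
  Ivan White: complete
  Bob Taylor: complete
  Pat Thomas: department

Per field:
  name: 0 missing
  age: 0 missing
  city: 1 missing
  department: 1 missing
  salary: 0 missing

Total missing values: 2
Records with any missing: 2

2 missing values (city: 1, department: 1); 2 incomplete records


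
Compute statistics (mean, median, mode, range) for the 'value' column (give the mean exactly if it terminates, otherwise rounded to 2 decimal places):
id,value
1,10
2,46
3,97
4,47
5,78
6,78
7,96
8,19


Data: [10, 46, 97, 47, 78, 78, 96, 19]
Count: 8
Sum: 471
Mean: 471/8 = 58.875
Sorted: [10, 19, 46, 47, 78, 78, 96, 97]
Median: 62.5
Mode: 78 (2 times)
Range: 97 - 10 = 87
Min: 10, Max: 97

mean=58.875, median=62.5, mode=78, range=87


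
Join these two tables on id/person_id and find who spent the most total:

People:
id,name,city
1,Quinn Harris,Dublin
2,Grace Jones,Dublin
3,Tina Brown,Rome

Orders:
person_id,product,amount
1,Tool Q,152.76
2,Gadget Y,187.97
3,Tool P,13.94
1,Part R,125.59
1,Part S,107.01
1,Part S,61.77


Join on: people.id = orders.person_id

Joined rows:
  Quinn Harris (Dublin) bought Tool Q for $152.76
  Grace Jones (Dublin) bought Gadget Y for $187.97
  Tina Brown (Rome) bought Tool P for $13.94
  Quinn Harris (Dublin) bought Part R for $125.59
  Quinn Harris (Dublin) bought Part S for $107.01
  Quinn Harris (Dublin) bought Part S for $61.77

Total per person:
  Quinn Harris: $447.13
  Grace Jones: $187.97
  Tina Brown: $13.94

Top spender: Quinn Harris ($447.13)

Quinn Harris ($447.13)


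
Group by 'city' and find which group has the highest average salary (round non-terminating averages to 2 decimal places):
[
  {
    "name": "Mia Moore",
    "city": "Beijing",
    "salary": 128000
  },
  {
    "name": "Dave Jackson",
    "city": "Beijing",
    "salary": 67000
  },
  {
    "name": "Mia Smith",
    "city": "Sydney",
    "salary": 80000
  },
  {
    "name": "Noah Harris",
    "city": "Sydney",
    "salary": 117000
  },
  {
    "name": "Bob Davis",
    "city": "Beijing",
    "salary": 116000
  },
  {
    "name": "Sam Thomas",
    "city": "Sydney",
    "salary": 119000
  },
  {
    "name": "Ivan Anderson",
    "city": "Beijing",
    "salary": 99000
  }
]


Group by: city

Groups:
  Beijing: 4 people, avg salary = 410000/4 = $102500
  Sydney: 3 people, avg salary = 316000/3 ≈ $105333.33

Highest average salary: Sydney (≈$105333.33)

Sydney (≈$105333.33)


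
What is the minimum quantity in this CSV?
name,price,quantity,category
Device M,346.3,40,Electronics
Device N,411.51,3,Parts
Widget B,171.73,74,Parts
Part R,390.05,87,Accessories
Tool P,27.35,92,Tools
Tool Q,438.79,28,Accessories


Computing minimum quantity:
Values: [40, 3, 74, 87, 92, 28]
Min = 3

3


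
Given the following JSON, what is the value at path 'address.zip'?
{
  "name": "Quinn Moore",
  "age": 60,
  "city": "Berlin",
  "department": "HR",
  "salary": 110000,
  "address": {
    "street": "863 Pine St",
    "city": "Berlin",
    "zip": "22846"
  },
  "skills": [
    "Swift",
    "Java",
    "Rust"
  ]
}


Query: address.zip
Path: address -> zip
Value: 22846

22846


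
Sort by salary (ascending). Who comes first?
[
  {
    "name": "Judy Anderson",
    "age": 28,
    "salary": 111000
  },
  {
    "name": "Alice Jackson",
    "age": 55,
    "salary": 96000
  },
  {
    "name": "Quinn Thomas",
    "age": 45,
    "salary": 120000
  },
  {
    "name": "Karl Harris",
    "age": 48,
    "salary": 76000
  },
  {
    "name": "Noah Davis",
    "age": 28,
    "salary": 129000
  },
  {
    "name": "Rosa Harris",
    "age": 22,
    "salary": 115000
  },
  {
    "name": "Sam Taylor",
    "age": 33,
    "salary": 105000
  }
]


Sort by: salary (ascending)

Sorted order:
  1. Karl Harris (salary = 76000)
  2. Alice Jackson (salary = 96000)
  3. Sam Taylor (salary = 105000)
  4. Judy Anderson (salary = 111000)
  5. Rosa Harris (salary = 115000)
  6. Quinn Thomas (salary = 120000)
  7. Noah Davis (salary = 129000)

First: Karl Harris

Karl Harris


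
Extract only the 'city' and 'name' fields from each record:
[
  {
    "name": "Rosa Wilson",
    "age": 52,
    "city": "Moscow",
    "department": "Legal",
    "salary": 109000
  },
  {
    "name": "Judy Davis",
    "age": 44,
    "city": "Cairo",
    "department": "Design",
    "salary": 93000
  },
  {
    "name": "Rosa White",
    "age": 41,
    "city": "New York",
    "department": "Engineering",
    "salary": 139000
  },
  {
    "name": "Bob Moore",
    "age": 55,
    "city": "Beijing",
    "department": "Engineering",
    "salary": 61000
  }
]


Original: 4 records with fields: name, age, city, department, salary
Keep: ['city', 'name']
Drop: ['age', 'department', 'salary']
Result: 4 records, 2 fields each

[
  {
    "city": "Moscow",
    "name": "Rosa Wilson"
  },
  {
    "city": "Cairo",
    "name": "Judy Davis"
  },
  {
    "city": "New York",
    "name": "Rosa White"
  },
  {
    "city": "Beijing",
    "name": "Bob Moore"
  }
]


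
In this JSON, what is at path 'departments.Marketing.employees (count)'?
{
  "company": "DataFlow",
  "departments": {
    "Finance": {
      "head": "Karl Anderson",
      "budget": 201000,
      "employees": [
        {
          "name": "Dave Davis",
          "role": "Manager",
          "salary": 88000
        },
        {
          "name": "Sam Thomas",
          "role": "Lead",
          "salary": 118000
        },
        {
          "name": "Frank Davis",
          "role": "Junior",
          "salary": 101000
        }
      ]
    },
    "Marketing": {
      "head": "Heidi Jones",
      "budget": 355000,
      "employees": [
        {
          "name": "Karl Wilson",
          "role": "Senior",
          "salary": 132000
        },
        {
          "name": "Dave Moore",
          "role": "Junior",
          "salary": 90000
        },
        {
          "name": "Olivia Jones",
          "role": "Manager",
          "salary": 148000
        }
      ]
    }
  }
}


Path: departments.Marketing.employees (count)

Navigate:
  -> departments
  -> Marketing
  -> employees (array, length 3)

3


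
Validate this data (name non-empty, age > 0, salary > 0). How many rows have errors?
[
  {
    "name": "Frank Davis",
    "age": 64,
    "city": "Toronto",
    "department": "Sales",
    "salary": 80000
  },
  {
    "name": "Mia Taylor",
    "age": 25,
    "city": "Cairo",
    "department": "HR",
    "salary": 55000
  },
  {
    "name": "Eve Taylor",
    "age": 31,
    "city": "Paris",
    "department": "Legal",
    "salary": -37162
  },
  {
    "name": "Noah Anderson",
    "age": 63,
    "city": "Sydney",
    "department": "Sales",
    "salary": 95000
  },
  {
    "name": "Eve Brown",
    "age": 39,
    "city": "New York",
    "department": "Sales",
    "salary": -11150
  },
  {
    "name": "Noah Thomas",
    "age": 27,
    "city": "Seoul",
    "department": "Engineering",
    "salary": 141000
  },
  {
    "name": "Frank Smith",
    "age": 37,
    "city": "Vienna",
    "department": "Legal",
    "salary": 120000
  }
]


Validating 7 records:
Rules: name non-empty, age > 0, salary > 0

  Row 1 (Frank Davis): OK
  Row 2 (Mia Taylor): OK
  Row 3 (Eve Taylor): negative salary: -37162
  Row 4 (Noah Anderson): OK
  Row 5 (Eve Brown): negative salary: -11150
  Row 6 (Noah Thomas): OK
  Row 7 (Frank Smith): OK

Total errors: 2

2 errors


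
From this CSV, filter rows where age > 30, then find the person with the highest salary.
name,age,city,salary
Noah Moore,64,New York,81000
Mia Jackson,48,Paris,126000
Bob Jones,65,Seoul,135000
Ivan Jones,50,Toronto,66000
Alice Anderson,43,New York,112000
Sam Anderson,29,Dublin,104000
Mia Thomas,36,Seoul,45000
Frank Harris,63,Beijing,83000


Filter: age > 30
Sort by: salary (descending)

Filtered records (7):
  Bob Jones, age 65, salary $135000
  Mia Jackson, age 48, salary $126000
  Alice Anderson, age 43, salary $112000
  Frank Harris, age 63, salary $83000
  Noah Moore, age 64, salary $81000
  Ivan Jones, age 50, salary $66000
  Mia Thomas, age 36, salary $45000

Highest salary: Bob Jones ($135000)

Bob Jones


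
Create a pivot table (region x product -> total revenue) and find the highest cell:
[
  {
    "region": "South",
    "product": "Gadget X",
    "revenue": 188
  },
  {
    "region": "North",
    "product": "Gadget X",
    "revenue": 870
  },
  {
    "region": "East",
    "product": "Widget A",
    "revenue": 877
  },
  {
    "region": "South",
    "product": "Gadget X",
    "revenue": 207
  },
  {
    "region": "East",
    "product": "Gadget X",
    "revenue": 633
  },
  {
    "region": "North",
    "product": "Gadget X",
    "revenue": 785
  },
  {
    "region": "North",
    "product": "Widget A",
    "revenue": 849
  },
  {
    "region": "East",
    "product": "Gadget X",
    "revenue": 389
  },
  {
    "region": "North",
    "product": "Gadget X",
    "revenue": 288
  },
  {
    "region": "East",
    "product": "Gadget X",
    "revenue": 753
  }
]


Pivot: region (rows) x product (columns) -> total revenue

     Gadget X      Widget A    
East          1775           877  
North         1943           849  
South          395             0  

Highest: North / Gadget X = $1943

North / Gadget X = $1943


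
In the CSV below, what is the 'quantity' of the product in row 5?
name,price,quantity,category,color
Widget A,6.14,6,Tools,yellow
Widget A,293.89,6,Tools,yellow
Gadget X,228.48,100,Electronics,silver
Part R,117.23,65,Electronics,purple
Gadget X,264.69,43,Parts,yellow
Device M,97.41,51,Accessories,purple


Query: Row 5 ('Gadget X'), column 'quantity'
Value: 43

43


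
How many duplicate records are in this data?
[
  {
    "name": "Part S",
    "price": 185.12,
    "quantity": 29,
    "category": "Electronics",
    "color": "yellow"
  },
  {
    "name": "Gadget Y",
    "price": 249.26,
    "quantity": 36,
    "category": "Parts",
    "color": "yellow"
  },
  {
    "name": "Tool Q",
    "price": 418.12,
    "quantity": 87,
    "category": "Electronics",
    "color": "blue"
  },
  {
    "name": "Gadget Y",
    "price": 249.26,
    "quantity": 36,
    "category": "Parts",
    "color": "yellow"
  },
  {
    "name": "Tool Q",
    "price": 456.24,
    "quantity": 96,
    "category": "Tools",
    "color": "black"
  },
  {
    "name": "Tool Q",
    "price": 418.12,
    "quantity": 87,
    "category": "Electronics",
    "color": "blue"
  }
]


Checking 6 records for duplicates:

  Row 1: Part S ($185.12, qty 29)
  Row 2: Gadget Y ($249.26, qty 36)
  Row 3: Tool Q ($418.12, qty 87)
  Row 4: Gadget Y ($249.26, qty 36) <-- DUPLICATE
  Row 5: Tool Q ($456.24, qty 96)
  Row 6: Tool Q ($418.12, qty 87) <-- DUPLICATE

Duplicates found: 2
Unique records: 4

2 duplicates, 4 unique


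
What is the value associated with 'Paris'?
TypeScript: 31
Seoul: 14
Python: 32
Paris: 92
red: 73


Looking up key 'Paris'
Value: 92

92


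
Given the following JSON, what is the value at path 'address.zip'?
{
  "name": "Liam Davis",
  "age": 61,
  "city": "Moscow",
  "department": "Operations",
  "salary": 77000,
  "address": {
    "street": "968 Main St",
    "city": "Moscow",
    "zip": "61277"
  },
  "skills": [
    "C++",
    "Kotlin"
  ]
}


Query: address.zip
Path: address -> zip
Value: 61277

61277


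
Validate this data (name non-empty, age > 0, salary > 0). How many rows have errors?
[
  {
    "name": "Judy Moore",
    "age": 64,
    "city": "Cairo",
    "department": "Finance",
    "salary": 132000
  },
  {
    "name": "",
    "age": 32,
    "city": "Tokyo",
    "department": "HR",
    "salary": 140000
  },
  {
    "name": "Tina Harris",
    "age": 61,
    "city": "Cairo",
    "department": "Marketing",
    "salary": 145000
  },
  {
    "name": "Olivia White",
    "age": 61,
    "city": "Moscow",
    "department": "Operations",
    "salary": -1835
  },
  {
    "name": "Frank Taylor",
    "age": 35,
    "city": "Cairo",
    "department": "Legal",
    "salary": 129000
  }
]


Validating 5 records:
Rules: name non-empty, age > 0, salary > 0

  Row 1 (Judy Moore): OK
  Row 2 (???): empty name
  Row 3 (Tina Harris): OK
  Row 4 (Olivia White): negative salary: -1835
  Row 5 (Frank Taylor): OK

Total errors: 2

2 errors


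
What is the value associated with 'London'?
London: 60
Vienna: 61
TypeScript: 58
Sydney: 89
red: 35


Looking up key 'London'
Value: 60

60


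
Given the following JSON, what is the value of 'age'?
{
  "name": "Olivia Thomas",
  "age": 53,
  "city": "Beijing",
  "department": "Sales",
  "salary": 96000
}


Looking up field 'age'
Value: 53

53


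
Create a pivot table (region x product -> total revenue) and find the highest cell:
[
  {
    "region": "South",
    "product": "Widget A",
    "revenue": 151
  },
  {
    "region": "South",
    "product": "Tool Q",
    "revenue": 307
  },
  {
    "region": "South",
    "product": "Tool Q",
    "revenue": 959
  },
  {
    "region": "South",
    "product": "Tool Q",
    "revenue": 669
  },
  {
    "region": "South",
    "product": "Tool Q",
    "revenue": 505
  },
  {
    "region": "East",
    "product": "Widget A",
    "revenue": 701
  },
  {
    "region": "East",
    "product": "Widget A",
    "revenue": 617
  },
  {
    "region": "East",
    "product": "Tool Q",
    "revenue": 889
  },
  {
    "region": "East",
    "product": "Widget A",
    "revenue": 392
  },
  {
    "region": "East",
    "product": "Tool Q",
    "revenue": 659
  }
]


Pivot: region (rows) x product (columns) -> total revenue

     Tool Q        Widget A    
East          1548          1710  
South         2440           151  

Highest: South / Tool Q = $2440

South / Tool Q = $2440


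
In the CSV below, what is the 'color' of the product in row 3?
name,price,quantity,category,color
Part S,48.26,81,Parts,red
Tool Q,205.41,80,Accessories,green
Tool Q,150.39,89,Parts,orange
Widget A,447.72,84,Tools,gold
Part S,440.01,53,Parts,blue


Query: Row 3 ('Tool Q'), column 'color'
Value: orange

orange


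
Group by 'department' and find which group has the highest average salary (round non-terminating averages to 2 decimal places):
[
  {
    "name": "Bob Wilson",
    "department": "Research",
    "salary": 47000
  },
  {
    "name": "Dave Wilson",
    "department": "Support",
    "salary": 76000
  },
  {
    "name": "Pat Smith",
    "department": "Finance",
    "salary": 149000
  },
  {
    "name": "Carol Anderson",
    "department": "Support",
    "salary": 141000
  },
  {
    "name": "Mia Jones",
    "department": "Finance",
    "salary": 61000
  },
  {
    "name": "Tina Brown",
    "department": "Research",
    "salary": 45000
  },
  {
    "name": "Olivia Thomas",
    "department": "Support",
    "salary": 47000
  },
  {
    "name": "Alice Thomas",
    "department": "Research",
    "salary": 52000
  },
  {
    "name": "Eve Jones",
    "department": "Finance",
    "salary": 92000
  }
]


Group by: department

Groups:
  Finance: 3 people, avg salary = 302000/3 ≈ $100666.67
  Research: 3 people, avg salary = 144000/3 = $48000
  Support: 3 people, avg salary = 264000/3 = $88000

Highest average salary: Finance (≈$100666.67)

Finance (≈$100666.67)


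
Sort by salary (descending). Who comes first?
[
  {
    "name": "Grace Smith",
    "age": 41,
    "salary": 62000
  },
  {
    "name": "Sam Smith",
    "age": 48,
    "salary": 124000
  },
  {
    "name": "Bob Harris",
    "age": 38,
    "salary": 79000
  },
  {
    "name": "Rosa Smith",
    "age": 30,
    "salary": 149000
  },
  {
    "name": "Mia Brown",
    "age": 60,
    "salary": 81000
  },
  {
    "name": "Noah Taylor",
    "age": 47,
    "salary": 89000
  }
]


Sort by: salary (descending)

Sorted order:
  1. Rosa Smith (salary = 149000)
  2. Sam Smith (salary = 124000)
  3. Noah Taylor (salary = 89000)
  4. Mia Brown (salary = 81000)
  5. Bob Harris (salary = 79000)
  6. Grace Smith (salary = 62000)

First: Rosa Smith

Rosa Smith


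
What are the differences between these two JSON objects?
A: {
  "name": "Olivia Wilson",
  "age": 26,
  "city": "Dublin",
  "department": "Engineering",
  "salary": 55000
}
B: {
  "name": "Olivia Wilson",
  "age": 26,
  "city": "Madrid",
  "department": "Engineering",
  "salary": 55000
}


Comparing each field (in key order):
  name: same
  age: same
  city: DIFFERENT
  department: same
  salary: same
Differences:
  city: Dublin -> Madrid

1 field(s) changed

1 change: city


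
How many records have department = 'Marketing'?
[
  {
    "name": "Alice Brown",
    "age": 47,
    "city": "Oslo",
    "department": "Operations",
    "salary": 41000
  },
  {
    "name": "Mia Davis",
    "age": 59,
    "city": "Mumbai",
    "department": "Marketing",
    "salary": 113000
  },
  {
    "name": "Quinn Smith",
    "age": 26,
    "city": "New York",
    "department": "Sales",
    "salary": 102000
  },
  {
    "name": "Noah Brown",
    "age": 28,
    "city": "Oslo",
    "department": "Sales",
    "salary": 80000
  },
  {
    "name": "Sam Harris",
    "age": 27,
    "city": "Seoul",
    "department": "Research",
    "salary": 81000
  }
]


Data: 5 records
Condition: department = 'Marketing'

Checking each record:
  Alice Brown: Operations
  Mia Davis: Marketing MATCH
  Quinn Smith: Sales
  Noah Brown: Sales
  Sam Harris: Research

Count: 1

1


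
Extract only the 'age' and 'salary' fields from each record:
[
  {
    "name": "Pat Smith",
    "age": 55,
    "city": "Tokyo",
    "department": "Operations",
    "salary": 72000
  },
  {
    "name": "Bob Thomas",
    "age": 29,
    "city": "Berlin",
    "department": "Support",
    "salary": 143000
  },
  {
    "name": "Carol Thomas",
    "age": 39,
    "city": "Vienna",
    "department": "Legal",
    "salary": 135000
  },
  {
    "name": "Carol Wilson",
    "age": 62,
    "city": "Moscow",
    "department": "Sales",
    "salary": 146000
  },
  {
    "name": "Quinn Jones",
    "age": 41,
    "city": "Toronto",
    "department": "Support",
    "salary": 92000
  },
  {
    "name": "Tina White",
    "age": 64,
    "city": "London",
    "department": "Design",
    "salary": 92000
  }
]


Original: 6 records with fields: name, age, city, department, salary
Keep: ['age', 'salary']
Drop: ['name', 'city', 'department']
Result: 6 records, 2 fields each

[
  {
    "age": 55,
    "salary": 72000
  },
  {
    "age": 29,
    "salary": 143000
  },
  {
    "age": 39,
    "salary": 135000
  },
  {
    "age": 62,
    "salary": 146000
  },
  {
    "age": 41,
    "salary": 92000
  },
  {
    "age": 64,
    "salary": 92000
  }
]


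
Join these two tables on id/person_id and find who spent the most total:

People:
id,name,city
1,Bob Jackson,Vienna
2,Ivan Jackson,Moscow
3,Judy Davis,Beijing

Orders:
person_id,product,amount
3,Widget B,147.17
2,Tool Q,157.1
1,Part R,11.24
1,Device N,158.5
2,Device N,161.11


Join on: people.id = orders.person_id

Joined rows:
  Judy Davis (Beijing) bought Widget B for $147.17
  Ivan Jackson (Moscow) bought Tool Q for $157.1
  Bob Jackson (Vienna) bought Part R for $11.24
  Bob Jackson (Vienna) bought Device N for $158.5
  Ivan Jackson (Moscow) bought Device N for $161.11

Total per person:
  Ivan Jackson: $318.21
  Bob Jackson: $169.74
  Judy Davis: $147.17

Top spender: Ivan Jackson ($318.21)

Ivan Jackson ($318.21)


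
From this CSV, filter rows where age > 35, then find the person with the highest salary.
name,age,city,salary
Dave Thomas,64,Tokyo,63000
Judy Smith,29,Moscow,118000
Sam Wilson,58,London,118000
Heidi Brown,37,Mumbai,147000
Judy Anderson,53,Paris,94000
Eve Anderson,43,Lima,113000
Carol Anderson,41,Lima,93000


Filter: age > 35
Sort by: salary (descending)

Filtered records (6):
  Heidi Brown, age 37, salary $147000
  Sam Wilson, age 58, salary $118000
  Eve Anderson, age 43, salary $113000
  Judy Anderson, age 53, salary $94000
  Carol Anderson, age 41, salary $93000
  Dave Thomas, age 64, salary $63000

Highest salary: Heidi Brown ($147000)

Heidi Brown


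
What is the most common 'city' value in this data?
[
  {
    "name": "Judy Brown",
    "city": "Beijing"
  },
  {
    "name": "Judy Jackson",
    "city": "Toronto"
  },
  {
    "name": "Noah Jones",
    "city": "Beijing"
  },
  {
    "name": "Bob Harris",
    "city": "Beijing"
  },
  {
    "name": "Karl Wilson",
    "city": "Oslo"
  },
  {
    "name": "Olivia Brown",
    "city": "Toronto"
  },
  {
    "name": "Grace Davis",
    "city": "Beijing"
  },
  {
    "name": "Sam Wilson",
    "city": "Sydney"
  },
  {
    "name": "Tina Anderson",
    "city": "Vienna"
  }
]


Counting 'city' values across 9 records:

  Beijing: 4 ####
  Toronto: 2 ##
  Oslo: 1 #
  Sydney: 1 #
  Vienna: 1 #

Most common: Beijing (4 times)

Beijing (4 times)


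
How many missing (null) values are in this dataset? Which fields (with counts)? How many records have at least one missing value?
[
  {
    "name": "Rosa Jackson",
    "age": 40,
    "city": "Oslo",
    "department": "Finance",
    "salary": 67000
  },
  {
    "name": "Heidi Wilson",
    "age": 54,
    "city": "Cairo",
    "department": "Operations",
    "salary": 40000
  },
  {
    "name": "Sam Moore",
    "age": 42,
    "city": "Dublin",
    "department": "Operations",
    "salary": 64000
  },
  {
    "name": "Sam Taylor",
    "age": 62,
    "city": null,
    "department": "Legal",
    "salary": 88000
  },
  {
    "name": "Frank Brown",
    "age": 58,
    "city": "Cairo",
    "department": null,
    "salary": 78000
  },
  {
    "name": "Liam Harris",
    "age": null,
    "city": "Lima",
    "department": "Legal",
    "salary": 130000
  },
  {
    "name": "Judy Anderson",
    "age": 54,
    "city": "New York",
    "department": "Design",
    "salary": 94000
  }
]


Checking for missing (null) values in 7 records:

  Rosa Jackson: complete
  Heidi Wilson: complete
  Sam Moore: complete
  Sam Taylor: city
  Frank Brown: department
  Liam Harris: age
  Judy Anderson: complete

Per field:
  name: 0 missing
  age: 1 missing
  city: 1 missing
  department: 1 missing
  salary: 0 missing

Total missing values: 3
Records with any missing: 3

3 missing values (age: 1, city: 1, department: 1); 3 incomplete records


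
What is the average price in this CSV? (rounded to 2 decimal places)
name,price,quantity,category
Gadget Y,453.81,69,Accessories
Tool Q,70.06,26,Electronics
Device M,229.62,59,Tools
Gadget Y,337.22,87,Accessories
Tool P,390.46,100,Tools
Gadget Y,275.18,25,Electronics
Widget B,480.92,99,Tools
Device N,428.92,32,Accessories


Computing average price:
Values: [453.81, 70.06, 229.62, 337.22, 390.46, 275.18, 480.92, 428.92]
Sum = 2666.19
Count = 8
Average = 2666.19/8 = 333.27375 exactly -> 333.27 (rounded half-up to 2 decimal places)

333.27


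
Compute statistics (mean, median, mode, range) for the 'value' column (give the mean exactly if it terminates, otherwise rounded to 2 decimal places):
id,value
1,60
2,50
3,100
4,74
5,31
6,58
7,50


Data: [60, 50, 100, 74, 31, 58, 50]
Count: 7
Sum: 423
Mean: 423/7 ≈ 60.43 (rounded to 2 decimal places)
Sorted: [31, 50, 50, 58, 60, 74, 100]
Median: 58.0
Mode: 50 (2 times)
Range: 100 - 31 = 69
Min: 31, Max: 100

mean≈60.43, median=58.0, mode=50, range=69


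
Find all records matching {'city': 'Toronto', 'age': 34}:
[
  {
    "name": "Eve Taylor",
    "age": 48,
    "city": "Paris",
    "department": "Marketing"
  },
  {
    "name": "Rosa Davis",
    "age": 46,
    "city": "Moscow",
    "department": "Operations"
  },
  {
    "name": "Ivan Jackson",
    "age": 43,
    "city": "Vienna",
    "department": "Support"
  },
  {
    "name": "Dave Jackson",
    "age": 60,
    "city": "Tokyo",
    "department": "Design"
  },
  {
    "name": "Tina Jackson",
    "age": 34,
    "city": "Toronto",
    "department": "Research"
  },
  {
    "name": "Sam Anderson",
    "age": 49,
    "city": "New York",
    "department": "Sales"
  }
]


Search criteria: {'city': 'Toronto', 'age': 34}

Checking 6 records:
  Eve Taylor: {city: Paris, age: 48}
  Rosa Davis: {city: Moscow, age: 46}
  Ivan Jackson: {city: Vienna, age: 43}
  Dave Jackson: {city: Tokyo, age: 60}
  Tina Jackson: {city: Toronto, age: 34} <-- MATCH
  Sam Anderson: {city: New York, age: 49}

Matches: ["Tina Jackson"]

["Tina Jackson"]


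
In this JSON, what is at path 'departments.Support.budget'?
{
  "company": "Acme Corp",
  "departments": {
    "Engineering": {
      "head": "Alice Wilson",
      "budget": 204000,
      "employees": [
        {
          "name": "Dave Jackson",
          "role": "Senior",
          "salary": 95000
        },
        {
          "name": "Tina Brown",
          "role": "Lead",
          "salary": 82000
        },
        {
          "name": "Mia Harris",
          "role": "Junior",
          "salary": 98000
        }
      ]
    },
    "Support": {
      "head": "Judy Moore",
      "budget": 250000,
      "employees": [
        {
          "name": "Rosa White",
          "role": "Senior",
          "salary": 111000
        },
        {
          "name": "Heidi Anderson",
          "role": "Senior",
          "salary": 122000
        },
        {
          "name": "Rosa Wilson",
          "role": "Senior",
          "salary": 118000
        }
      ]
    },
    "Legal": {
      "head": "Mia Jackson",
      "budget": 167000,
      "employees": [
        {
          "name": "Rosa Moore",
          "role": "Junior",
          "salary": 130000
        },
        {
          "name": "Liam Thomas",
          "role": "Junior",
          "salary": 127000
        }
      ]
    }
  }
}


Path: departments.Support.budget

Navigate:
  -> departments
  -> Support
  -> budget = 250000

250000


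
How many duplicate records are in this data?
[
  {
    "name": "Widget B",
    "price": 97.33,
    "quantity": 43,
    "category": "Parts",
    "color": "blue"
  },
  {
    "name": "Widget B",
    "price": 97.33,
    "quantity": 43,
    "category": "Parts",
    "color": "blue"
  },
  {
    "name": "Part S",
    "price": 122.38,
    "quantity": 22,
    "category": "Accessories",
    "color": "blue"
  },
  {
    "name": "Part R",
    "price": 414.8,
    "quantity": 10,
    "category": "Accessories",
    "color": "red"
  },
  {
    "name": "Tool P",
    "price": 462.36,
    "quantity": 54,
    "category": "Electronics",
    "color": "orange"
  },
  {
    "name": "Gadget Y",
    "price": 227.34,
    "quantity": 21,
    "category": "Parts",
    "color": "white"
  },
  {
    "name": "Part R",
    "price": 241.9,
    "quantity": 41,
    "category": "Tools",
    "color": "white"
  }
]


Checking 7 records for duplicates:

  Row 1: Widget B ($97.33, qty 43)
  Row 2: Widget B ($97.33, qty 43) <-- DUPLICATE
  Row 3: Part S ($122.38, qty 22)
  Row 4: Part R ($414.8, qty 10)
  Row 5: Tool P ($462.36, qty 54)
  Row 6: Gadget Y ($227.34, qty 21)
  Row 7: Part R ($241.9, qty 41)

Duplicates found: 1
Unique records: 6

1 duplicates, 6 unique


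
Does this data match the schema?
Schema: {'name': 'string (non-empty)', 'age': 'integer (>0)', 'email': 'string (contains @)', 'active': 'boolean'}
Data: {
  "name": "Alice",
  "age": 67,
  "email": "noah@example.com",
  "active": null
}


Validating each field against schema:
  name: OK (non-empty string)
  age: OK (positive integer)
  email: OK (string with @)
  active: FAIL (null is not a boolean)

Result: INVALID (1 error: active)

INVALID (1 error: active)


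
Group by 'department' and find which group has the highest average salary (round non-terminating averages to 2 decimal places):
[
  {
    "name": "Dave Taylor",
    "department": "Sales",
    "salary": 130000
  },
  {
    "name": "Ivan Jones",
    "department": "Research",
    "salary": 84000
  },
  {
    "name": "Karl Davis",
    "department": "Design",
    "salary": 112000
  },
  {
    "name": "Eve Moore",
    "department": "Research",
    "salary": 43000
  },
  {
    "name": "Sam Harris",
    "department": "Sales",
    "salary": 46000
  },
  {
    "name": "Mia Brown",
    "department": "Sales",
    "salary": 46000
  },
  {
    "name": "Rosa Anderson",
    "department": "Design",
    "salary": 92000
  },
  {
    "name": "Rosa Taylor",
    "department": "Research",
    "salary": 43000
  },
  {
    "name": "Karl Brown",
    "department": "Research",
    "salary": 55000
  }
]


Group by: department

Groups:
  Design: 2 people, avg salary = 204000/2 = $102000
  Research: 4 people, avg salary = 225000/4 = $56250
  Sales: 3 people, avg salary = 222000/3 = $74000

Highest average salary: Design ($102000)

Design ($102000)


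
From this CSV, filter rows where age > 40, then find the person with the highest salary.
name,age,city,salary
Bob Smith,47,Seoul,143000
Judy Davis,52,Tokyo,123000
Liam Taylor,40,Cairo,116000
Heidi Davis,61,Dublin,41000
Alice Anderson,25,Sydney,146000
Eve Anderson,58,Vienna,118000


Filter: age > 40
Sort by: salary (descending)

Filtered records (4):
  Bob Smith, age 47, salary $143000
  Judy Davis, age 52, salary $123000
  Eve Anderson, age 58, salary $118000
  Heidi Davis, age 61, salary $41000

Highest salary: Bob Smith ($143000)

Bob Smith


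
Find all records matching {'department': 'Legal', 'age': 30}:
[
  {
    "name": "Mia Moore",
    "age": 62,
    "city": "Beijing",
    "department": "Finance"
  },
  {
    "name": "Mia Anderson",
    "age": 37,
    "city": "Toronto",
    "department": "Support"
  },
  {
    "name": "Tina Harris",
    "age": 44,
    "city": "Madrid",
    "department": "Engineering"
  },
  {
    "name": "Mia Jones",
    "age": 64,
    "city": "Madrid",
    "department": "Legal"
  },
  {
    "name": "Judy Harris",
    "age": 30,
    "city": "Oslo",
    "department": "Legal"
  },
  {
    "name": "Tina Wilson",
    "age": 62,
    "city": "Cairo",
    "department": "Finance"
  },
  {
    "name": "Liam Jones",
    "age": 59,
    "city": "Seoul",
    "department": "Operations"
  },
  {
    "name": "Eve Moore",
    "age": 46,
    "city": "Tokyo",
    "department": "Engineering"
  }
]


Search criteria: {'department': 'Legal', 'age': 30}

Checking 8 records:
  Mia Moore: {department: Finance, age: 62}
  Mia Anderson: {department: Support, age: 37}
  Tina Harris: {department: Engineering, age: 44}
  Mia Jones: {department: Legal, age: 64}
  Judy Harris: {department: Legal, age: 30} <-- MATCH
  Tina Wilson: {department: Finance, age: 62}
  Liam Jones: {department: Operations, age: 59}
  Eve Moore: {department: Engineering, age: 46}

Matches: ["Judy Harris"]

["Judy Harris"]


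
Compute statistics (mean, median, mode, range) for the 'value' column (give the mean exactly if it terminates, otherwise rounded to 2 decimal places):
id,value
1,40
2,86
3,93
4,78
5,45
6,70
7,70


Data: [40, 86, 93, 78, 45, 70, 70]
Count: 7
Sum: 482
Mean: 482/7 ≈ 68.86 (rounded to 2 decimal places)
Sorted: [40, 45, 70, 70, 78, 86, 93]
Median: 70.0
Mode: 70 (2 times)
Range: 93 - 40 = 53
Min: 40, Max: 93

mean≈68.86, median=70.0, mode=70, range=53


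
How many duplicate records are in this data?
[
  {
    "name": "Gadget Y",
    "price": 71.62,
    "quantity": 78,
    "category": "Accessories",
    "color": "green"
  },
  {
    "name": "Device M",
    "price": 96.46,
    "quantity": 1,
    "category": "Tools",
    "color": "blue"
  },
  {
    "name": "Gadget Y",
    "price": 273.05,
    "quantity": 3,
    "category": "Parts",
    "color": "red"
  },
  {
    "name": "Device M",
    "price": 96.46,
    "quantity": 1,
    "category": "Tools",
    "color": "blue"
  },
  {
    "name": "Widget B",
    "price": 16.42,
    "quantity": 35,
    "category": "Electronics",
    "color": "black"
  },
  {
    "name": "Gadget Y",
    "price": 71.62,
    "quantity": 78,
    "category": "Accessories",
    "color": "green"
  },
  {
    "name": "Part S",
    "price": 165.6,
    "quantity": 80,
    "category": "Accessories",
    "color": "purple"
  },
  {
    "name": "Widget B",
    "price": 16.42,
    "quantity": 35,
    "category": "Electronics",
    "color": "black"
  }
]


Checking 8 records for duplicates:

  Row 1: Gadget Y ($71.62, qty 78)
  Row 2: Device M ($96.46, qty 1)
  Row 3: Gadget Y ($273.05, qty 3)
  Row 4: Device M ($96.46, qty 1) <-- DUPLICATE
  Row 5: Widget B ($16.42, qty 35)
  Row 6: Gadget Y ($71.62, qty 78) <-- DUPLICATE
  Row 7: Part S ($165.6, qty 80)
  Row 8: Widget B ($16.42, qty 35) <-- DUPLICATE

Duplicates found: 3
Unique records: 5

3 duplicates, 5 unique


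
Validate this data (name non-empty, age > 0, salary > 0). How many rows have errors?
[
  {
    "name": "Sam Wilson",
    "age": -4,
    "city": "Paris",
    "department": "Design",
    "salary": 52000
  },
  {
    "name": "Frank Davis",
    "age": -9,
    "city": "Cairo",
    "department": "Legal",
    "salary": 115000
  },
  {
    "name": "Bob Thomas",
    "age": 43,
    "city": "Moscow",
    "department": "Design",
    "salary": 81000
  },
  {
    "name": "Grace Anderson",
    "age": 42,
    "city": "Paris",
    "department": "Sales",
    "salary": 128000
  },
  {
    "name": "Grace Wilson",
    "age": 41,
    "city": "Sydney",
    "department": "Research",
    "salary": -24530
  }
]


Validating 5 records:
Rules: name non-empty, age > 0, salary > 0

  Row 1 (Sam Wilson): negative age: -4
  Row 2 (Frank Davis): negative age: -9
  Row 3 (Bob Thomas): OK
  Row 4 (Grace Anderson): OK
  Row 5 (Grace Wilson): negative salary: -24530

Total errors: 3

3 errors


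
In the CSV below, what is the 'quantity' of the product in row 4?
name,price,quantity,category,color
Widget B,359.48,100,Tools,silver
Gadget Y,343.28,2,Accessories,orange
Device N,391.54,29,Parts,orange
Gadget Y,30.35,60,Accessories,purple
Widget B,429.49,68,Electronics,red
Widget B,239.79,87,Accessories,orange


Query: Row 4 ('Gadget Y'), column 'quantity'
Value: 60

60


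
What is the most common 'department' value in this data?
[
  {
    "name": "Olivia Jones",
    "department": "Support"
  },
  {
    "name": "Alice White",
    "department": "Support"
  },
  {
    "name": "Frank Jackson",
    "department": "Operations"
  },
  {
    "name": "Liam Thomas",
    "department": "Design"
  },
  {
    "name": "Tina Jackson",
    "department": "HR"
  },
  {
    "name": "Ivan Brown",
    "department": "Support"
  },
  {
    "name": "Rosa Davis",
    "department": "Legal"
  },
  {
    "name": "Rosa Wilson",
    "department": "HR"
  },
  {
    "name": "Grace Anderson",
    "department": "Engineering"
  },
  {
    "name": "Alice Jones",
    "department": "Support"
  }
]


Counting 'department' values across 10 records:

  Support: 4 ####
  HR: 2 ##
  Operations: 1 #
  Design: 1 #
  Legal: 1 #
  Engineering: 1 #

Most common: Support (4 times)

Support (4 times)


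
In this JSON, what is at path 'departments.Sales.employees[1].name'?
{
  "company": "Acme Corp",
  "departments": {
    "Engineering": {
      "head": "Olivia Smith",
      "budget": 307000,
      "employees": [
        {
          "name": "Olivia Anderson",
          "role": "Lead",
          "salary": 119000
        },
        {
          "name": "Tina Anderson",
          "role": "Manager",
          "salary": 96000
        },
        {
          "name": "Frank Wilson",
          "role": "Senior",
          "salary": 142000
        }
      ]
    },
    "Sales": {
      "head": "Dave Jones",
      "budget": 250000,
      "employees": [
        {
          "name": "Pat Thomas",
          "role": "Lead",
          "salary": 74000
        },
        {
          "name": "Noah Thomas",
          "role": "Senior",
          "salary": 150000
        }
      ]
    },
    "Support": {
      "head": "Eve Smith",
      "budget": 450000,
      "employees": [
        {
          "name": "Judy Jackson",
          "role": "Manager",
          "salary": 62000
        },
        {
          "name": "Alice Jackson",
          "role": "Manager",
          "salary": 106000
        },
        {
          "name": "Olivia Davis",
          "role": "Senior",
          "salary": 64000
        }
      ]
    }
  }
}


Path: departments.Sales.employees[1].name

Navigate:
  -> departments
  -> Sales
  -> employees[1].name = 'Noah Thomas'

Noah Thomas


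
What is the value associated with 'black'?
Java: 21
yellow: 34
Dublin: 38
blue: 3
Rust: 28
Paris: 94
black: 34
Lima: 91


Looking up key 'black'
Value: 34

34


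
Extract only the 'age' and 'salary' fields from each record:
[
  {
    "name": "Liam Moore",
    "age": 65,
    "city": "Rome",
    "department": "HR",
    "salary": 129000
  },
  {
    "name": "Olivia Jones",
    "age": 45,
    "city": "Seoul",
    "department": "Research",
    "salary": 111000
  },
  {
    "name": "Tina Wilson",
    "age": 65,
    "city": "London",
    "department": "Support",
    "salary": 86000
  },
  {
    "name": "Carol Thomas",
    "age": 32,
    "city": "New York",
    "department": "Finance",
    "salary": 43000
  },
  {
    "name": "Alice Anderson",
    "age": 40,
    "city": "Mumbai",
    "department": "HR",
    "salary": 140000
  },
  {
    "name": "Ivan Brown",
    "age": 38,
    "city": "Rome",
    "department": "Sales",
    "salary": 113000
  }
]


Original: 6 records with fields: name, age, city, department, salary
Keep: ['age', 'salary']
Drop: ['name', 'city', 'department']
Result: 6 records, 2 fields each

[
  {
    "age": 65,
    "salary": 129000
  },
  {
    "age": 45,
    "salary": 111000
  },
  {
    "age": 65,
    "salary": 86000
  },
  {
    "age": 32,
    "salary": 43000
  },
  {
    "age": 40,
    "salary": 140000
  },
  {
    "age": 38,
    "salary": 113000
  }
]
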